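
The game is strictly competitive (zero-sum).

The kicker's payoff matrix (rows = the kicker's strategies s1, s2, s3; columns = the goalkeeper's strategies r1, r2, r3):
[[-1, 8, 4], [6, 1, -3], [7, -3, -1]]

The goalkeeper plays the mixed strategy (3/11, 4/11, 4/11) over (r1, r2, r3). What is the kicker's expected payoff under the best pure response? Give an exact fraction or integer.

45/11

s1: (-1)·(3/11) + (8)·(4/11) + (4)·(4/11) = 45/11.
s2: (6)·(3/11) + (1)·(4/11) + (-3)·(4/11) = 10/11.
s3: (7)·(3/11) + (-3)·(4/11) + (-1)·(4/11) = 5/11.
The best pure response is s1 with expected payoff 45/11.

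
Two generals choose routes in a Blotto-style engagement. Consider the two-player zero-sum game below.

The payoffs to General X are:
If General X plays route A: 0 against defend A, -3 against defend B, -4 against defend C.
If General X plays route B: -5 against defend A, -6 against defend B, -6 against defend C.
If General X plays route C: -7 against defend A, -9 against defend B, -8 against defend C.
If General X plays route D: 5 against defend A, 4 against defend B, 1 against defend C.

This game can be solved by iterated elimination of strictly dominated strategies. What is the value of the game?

Column defend A is strictly dominated by defend B for General Y (-3<0, -6<-5, -9<-7, 4<5); eliminate defend A.
Row route C is strictly dominated by row route A (-3>-9, -4>-8); eliminate route C.
Row route B is strictly dominated by row route A (-3>-6, -4>-6); eliminate route B.
Column defend B is strictly dominated by defend C for General Y (-4<-3, 1<4); eliminate defend B.
Row route A is strictly dominated by row route D (1>-4); eliminate route A.
Only (route D, defend C) remains, with payoff 1.

1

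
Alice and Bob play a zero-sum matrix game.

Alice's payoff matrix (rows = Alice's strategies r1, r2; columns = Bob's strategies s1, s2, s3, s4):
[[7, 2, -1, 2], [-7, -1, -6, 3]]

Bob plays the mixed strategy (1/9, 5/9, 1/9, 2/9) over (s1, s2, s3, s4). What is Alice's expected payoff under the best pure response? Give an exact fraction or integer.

r1: (7)·(1/9) + (2)·(5/9) + (-1)·(1/9) + (2)·(2/9) = 20/9.
r2: (-7)·(1/9) + (-1)·(5/9) + (-6)·(1/9) + (3)·(2/9) = -4/3.
The best pure response is r1 with expected payoff 20/9.

20/9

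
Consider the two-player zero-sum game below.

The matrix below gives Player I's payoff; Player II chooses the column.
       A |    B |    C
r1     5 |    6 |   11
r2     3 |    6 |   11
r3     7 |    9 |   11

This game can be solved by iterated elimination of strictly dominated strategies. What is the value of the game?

Column C is strictly dominated by A for Player II (5<11, 3<11, 7<11); eliminate C.
Row r1 is strictly dominated by row r3 (7>5, 9>6); eliminate r1.
Row r2 is strictly dominated by row r3 (7>3, 9>6); eliminate r2.
Column B is strictly dominated by A for Player II (7<9); eliminate B.
Only (r3, A) remains, with payoff 7.

7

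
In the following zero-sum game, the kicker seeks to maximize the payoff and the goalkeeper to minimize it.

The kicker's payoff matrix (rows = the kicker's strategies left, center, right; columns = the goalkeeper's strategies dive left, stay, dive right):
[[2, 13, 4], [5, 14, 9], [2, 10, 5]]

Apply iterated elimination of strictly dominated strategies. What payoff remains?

Column stay is strictly dominated by dive left for the goalkeeper (2<13, 5<14, 2<10); eliminate stay.
Column dive right is strictly dominated by dive left for the goalkeeper (2<4, 5<9, 2<5); eliminate dive right.
Row right is strictly dominated by row center (5>2); eliminate right.
Row left is strictly dominated by row center (5>2); eliminate left.
Only (center, dive left) remains, with payoff 5.

5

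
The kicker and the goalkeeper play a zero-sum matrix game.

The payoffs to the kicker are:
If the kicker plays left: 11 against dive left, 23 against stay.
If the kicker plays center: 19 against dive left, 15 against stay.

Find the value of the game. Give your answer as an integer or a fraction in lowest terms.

17

Row minima are 11 and 15, so the kicker's maximin is 15; column maxima are 19 and 23, so the goalkeeper's minimax is 19. These differ, so the equilibrium is in mixed strategies.
Let the kicker play left with probability p. The goalkeeper is indifferent when 11p + 19(1−p) = 23p + 15(1−p), giving p = 1/4.
Let the goalkeeper play dive left with probability q. The kicker is indifferent when 11q + 23(1−q) = 19q + 15(1−q), giving q = 1/2.
The value is 11·(1/2) + (23)·(1/2) = 17.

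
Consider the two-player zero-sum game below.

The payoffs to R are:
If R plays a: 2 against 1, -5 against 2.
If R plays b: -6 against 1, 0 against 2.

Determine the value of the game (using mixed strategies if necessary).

-30/13

Row minima are -5 and -6, so R's maximin is -5; column maxima are 2 and 0, so C's minimax is 0. These differ, so the equilibrium is in mixed strategies.
Let R play a with probability p. C is indifferent when 2p − 6(1−p) = −5p, giving p = 6/13.
Let C play 1 with probability q. R is indifferent when 2q − 5(1−q) = −6q, giving q = 5/13.
The value is 2·(5/13) + (-5)·(8/13) = -30/13.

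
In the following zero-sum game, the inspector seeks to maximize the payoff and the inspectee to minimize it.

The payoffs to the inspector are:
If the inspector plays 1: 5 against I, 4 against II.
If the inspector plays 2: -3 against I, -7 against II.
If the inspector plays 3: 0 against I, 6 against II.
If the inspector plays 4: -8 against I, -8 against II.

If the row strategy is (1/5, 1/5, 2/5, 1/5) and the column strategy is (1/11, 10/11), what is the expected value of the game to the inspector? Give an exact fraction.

4/55

Against (1/11, 10/11), each row's expected payoff is 1: 45/11; 2: -73/11; 3: 60/11; 4: -8.
Taking the (1/5, 1/5, 2/5, 1/5)-weighted average: (1/5)·(45/11) + (1/5)·(-73/11) + (2/5)·(60/11) + (1/5)·(-8) = 4/55.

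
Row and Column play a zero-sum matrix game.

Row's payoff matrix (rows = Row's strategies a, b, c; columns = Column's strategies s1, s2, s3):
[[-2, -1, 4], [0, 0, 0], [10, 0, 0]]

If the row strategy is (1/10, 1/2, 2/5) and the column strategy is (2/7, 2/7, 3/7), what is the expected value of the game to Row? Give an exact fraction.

43/35

Against (2/7, 2/7, 3/7), each row's expected payoff is a: 6/7; b: 0; c: 20/7.
Taking the (1/10, 1/2, 2/5)-weighted average: (1/10)·(6/7) + (1/2)·(0) + (2/5)·(20/7) = 43/35.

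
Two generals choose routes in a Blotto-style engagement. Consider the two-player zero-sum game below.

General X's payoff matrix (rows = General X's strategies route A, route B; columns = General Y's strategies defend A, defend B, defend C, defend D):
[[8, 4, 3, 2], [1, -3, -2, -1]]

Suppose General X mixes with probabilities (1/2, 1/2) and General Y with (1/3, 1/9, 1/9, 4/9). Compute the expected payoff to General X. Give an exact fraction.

Against (1/3, 1/9, 1/9, 4/9), each row's expected payoff is route A: 13/3; route B: -2/3.
Taking the (1/2, 1/2)-weighted average: (1/2)·(13/3) + (1/2)·(-2/3) = 11/6.

11/6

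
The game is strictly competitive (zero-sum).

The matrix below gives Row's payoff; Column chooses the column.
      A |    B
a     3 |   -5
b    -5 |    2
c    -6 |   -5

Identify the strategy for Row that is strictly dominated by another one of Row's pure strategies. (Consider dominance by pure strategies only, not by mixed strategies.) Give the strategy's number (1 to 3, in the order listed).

3

Compare c with b: -5 > -6, 2 > -5.
So b strictly dominates c for Row; c is strictly dominated.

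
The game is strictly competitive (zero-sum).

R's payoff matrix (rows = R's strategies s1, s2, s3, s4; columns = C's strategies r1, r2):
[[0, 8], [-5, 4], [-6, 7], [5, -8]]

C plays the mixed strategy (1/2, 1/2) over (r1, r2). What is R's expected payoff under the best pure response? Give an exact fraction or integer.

s1: (0)·(1/2) + (8)·(1/2) = 4.
s2: (-5)·(1/2) + (4)·(1/2) = -1/2.
s3: (-6)·(1/2) + (7)·(1/2) = 1/2.
s4: (5)·(1/2) + (-8)·(1/2) = -3/2.
The best pure response is s1 with expected payoff 4.

4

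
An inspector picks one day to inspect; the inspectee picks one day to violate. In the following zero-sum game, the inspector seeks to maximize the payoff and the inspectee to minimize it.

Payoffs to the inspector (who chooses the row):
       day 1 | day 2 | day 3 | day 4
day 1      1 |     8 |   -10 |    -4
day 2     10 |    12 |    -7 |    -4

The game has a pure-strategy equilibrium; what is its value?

Row minima: -10, -7 → the inspector's maximin is -7.
Column maxima: 10, 12, -7, -4 → the inspectee's minimax is -7.
They coincide at (day 2, day 3), so the value is -7.

-7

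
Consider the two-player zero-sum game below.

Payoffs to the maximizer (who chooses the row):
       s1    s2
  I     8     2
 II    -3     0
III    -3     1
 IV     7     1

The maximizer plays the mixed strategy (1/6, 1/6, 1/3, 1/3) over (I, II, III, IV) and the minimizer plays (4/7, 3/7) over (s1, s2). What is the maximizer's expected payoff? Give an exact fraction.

Against (4/7, 3/7), each row's expected payoff is I: 38/7; II: -12/7; III: -9/7; IV: 31/7.
Taking the (1/6, 1/6, 1/3, 1/3)-weighted average: (1/6)·(38/7) + (1/6)·(-12/7) + (1/3)·(-9/7) + (1/3)·(31/7) = 5/3.

5/3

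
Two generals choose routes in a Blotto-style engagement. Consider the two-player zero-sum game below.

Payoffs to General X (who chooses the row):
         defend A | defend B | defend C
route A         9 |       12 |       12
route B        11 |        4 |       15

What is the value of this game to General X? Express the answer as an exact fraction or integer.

48/5

Column defend C is strictly dominated by defend A for General Y (it gives General X more in every row).
The remaining 2×2 game on (route A, route B) × (defend A, defend B) has no saddle point. Let General X play route A with probability p; indifference gives 9p + 11(1−p) = 12p + 4(1−p), so p = 7/10.
Similarly General Y's optimal q on defend A is 4/5, and the value is 9·(4/5) + (12)·(1/5) = 48/5.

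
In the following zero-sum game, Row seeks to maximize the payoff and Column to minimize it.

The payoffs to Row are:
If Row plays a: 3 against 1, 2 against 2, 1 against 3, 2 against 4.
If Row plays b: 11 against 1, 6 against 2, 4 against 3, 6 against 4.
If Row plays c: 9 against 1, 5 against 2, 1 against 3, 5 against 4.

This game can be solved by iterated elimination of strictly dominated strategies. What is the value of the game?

4

Row a is strictly dominated by row b (11>3, 6>2, 4>1, 6>2); eliminate a.
Row c is strictly dominated by row b (11>9, 6>5, 4>1, 6>5); eliminate c.
Column 2 is strictly dominated by 3 for Column (4<6); eliminate 2.
Column 4 is strictly dominated by 3 for Column (4<6); eliminate 4.
Column 1 is strictly dominated by 3 for Column (4<11); eliminate 1.
Only (b, 3) remains, with payoff 4.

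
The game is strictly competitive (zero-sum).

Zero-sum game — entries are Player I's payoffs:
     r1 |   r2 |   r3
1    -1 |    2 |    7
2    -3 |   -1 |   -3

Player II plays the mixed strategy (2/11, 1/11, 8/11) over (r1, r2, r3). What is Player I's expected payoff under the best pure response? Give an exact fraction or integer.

56/11

1: (-1)·(2/11) + (2)·(1/11) + (7)·(8/11) = 56/11.
2: (-3)·(2/11) + (-1)·(1/11) + (-3)·(8/11) = -31/11.
The best pure response is 1 with expected payoff 56/11.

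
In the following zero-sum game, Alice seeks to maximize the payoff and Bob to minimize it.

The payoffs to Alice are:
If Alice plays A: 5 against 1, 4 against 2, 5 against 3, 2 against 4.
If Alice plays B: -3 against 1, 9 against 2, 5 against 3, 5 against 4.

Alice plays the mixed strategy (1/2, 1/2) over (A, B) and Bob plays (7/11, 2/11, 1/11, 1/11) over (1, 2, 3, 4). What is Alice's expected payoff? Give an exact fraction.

Against (7/11, 2/11, 1/11, 1/11), each row's expected payoff is A: 50/11; B: 7/11.
Taking the (1/2, 1/2)-weighted average: (1/2)·(50/11) + (1/2)·(7/11) = 57/22.

57/22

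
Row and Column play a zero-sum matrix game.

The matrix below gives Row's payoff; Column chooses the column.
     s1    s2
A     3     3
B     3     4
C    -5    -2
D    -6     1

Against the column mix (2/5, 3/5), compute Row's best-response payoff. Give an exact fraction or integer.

18/5

A: (3)·(2/5) + (3)·(3/5) = 3.
B: (3)·(2/5) + (4)·(3/5) = 18/5.
C: (-5)·(2/5) + (-2)·(3/5) = -16/5.
D: (-6)·(2/5) + (1)·(3/5) = -9/5.
The best pure response is B with expected payoff 18/5.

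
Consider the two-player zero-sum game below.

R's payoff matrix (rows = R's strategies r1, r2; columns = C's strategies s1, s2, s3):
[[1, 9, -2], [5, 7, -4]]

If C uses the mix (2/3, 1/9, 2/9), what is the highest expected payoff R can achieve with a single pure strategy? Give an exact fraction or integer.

29/9

r1: (1)·(2/3) + (9)·(1/9) + (-2)·(2/9) = 11/9.
r2: (5)·(2/3) + (7)·(1/9) + (-4)·(2/9) = 29/9.
The best pure response is r2 with expected payoff 29/9.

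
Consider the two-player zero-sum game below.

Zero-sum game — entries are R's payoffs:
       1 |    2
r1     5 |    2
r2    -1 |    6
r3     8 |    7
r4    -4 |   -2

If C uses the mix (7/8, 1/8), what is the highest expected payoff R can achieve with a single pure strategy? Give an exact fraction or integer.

63/8

r1: (5)·(7/8) + (2)·(1/8) = 37/8.
r2: (-1)·(7/8) + (6)·(1/8) = -1/8.
r3: (8)·(7/8) + (7)·(1/8) = 63/8.
r4: (-4)·(7/8) + (-2)·(1/8) = -15/4.
The best pure response is r3 with expected payoff 63/8.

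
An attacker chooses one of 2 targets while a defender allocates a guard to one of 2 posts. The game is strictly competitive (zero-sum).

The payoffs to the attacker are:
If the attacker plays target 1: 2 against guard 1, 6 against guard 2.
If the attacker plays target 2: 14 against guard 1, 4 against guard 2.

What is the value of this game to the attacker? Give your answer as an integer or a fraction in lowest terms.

38/7

Row minima are 2 and 4, so the attacker's maximin is 4; column maxima are 14 and 6, so the defender's minimax is 6. These differ, so the equilibrium is in mixed strategies.
Let the attacker play target 1 with probability p. The defender is indifferent when 2p + 14(1−p) = 6p + 4(1−p), giving p = 5/7.
Let the defender play guard 1 with probability q. The attacker is indifferent when 2q + 6(1−q) = 14q + 4(1−q), giving q = 1/7.
The value is 2·(1/7) + (6)·(6/7) = 38/7.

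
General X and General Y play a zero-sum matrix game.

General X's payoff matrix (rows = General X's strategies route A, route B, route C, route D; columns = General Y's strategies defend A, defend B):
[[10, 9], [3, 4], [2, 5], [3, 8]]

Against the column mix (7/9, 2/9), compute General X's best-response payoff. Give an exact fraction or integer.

route A: (10)·(7/9) + (9)·(2/9) = 88/9.
route B: (3)·(7/9) + (4)·(2/9) = 29/9.
route C: (2)·(7/9) + (5)·(2/9) = 8/3.
route D: (3)·(7/9) + (8)·(2/9) = 37/9.
The best pure response is route A with expected payoff 88/9.

88/9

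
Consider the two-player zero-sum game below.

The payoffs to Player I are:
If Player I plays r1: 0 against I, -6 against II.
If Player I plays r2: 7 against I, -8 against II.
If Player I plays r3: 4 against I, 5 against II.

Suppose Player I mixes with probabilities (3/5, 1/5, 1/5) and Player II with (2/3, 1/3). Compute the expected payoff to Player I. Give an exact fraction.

Against (2/3, 1/3), each row's expected payoff is r1: -2; r2: 2; r3: 13/3.
Taking the (3/5, 1/5, 1/5)-weighted average: (3/5)·(-2) + (1/5)·(2) + (1/5)·(13/3) = 1/15.

1/15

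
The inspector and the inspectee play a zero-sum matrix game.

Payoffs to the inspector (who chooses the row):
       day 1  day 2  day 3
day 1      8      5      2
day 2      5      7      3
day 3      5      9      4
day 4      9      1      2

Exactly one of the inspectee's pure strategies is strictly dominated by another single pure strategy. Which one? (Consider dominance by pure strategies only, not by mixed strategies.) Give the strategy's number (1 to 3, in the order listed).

The inspectee prefers columns that give the inspector less. Compare day 1 with day 3: 2 < 8, 3 < 5, 4 < 5, 2 < 9.
So day 3 strictly dominates day 1 for the inspectee; day 1 is strictly dominated.

1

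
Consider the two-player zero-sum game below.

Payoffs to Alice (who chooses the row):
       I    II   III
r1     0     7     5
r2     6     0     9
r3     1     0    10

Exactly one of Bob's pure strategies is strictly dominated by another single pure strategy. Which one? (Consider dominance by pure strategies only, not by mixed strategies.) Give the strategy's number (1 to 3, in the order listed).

3

Bob prefers columns that give Alice less. Compare III with I: 0 < 5, 6 < 9, 1 < 10.
So I strictly dominates III for Bob; III is strictly dominated.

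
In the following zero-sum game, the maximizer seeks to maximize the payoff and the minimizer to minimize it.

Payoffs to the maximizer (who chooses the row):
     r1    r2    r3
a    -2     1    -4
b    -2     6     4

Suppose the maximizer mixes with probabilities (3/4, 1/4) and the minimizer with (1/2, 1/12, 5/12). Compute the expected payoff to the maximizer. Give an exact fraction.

Against (1/2, 1/12, 5/12), each row's expected payoff is a: -31/12; b: 7/6.
Taking the (3/4, 1/4)-weighted average: (3/4)·(-31/12) + (1/4)·(7/6) = -79/48.

-79/48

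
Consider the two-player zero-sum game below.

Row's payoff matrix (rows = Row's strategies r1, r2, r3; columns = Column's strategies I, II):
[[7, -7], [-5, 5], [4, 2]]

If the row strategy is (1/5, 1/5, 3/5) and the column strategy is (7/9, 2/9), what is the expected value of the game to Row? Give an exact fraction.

106/45

Against (7/9, 2/9), each row's expected payoff is r1: 35/9; r2: -25/9; r3: 32/9.
Taking the (1/5, 1/5, 3/5)-weighted average: (1/5)·(35/9) + (1/5)·(-25/9) + (3/5)·(32/9) = 106/45.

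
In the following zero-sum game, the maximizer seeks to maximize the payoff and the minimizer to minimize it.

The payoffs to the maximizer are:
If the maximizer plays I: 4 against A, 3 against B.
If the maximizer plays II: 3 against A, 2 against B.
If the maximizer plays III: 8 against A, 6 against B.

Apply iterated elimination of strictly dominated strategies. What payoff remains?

Column A is strictly dominated by B for the minimizer (3<4, 2<3, 6<8); eliminate A.
Row I is strictly dominated by row III (6>3); eliminate I.
Row II is strictly dominated by row III (6>2); eliminate II.
Only (III, B) remains, with payoff 6.

6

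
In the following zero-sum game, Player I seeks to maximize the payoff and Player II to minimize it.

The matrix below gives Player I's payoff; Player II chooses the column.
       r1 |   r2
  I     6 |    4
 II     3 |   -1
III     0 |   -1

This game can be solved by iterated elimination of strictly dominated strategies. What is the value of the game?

4

Row III is strictly dominated by row I (6>0, 4>-1); eliminate III.
Row II is strictly dominated by row I (6>3, 4>-1); eliminate II.
Column r1 is strictly dominated by r2 for Player II (4<6); eliminate r1.
Only (I, r2) remains, with payoff 4.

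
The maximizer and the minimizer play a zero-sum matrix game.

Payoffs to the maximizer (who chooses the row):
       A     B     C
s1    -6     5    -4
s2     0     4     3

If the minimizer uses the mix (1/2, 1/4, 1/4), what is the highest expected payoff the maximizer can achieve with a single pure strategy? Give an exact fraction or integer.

s1: (-6)·(1/2) + (5)·(1/4) + (-4)·(1/4) = -11/4.
s2: (0)·(1/2) + (4)·(1/4) + (3)·(1/4) = 7/4.
The best pure response is s2 with expected payoff 7/4.

7/4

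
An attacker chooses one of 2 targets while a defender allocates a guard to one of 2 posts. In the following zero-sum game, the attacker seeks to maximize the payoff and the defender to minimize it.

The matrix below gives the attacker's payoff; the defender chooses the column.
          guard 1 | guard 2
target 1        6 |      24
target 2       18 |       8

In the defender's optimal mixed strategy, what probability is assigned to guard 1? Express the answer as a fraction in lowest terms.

4/7

Row minima are 6 and 8, so the attacker's maximin is 8; column maxima are 18 and 24, so the defender's minimax is 18. These differ, so the equilibrium is in mixed strategies.
Let the defender play guard 1 with probability q. The attacker is indifferent when 6q + 24(1−q) = 18q + 8(1−q), giving q = 4/7.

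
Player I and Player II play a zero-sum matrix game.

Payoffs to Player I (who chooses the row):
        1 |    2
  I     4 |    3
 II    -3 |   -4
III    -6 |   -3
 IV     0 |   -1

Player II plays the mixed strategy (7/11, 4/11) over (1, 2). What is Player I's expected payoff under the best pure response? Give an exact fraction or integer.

40/11

I: (4)·(7/11) + (3)·(4/11) = 40/11.
II: (-3)·(7/11) + (-4)·(4/11) = -37/11.
III: (-6)·(7/11) + (-3)·(4/11) = -54/11.
IV: (0)·(7/11) + (-1)·(4/11) = -4/11.
The best pure response is I with expected payoff 40/11.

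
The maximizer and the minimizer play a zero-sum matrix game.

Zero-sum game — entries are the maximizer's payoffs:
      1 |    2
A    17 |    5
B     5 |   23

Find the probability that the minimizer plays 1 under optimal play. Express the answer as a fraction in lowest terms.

3/5

Row minima are 5 and 5, so the maximizer's maximin is 5; column maxima are 17 and 23, so the minimizer's minimax is 17. These differ, so the equilibrium is in mixed strategies.
Let the minimizer play 1 with probability q. The maximizer is indifferent when 17q + 5(1−q) = 5q + 23(1−q), giving q = 3/5.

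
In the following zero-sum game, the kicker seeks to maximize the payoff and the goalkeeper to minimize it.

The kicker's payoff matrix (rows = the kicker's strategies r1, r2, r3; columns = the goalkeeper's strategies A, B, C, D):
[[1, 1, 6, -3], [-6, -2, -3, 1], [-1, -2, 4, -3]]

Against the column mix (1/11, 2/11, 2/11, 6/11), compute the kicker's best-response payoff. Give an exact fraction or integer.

-3/11

r1: (1)·(1/11) + (1)·(2/11) + (6)·(2/11) + (-3)·(6/11) = -3/11.
r2: (-6)·(1/11) + (-2)·(2/11) + (-3)·(2/11) + (1)·(6/11) = -10/11.
r3: (-1)·(1/11) + (-2)·(2/11) + (4)·(2/11) + (-3)·(6/11) = -15/11.
The best pure response is r1 with expected payoff -3/11.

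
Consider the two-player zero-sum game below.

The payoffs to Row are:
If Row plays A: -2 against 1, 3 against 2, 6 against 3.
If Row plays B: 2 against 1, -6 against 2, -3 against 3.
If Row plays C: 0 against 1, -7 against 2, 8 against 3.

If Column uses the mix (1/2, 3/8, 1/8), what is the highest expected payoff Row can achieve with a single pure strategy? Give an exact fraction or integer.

A: (-2)·(1/2) + (3)·(3/8) + (6)·(1/8) = 7/8.
B: (2)·(1/2) + (-6)·(3/8) + (-3)·(1/8) = -13/8.
C: (0)·(1/2) + (-7)·(3/8) + (8)·(1/8) = -13/8.
The best pure response is A with expected payoff 7/8.

7/8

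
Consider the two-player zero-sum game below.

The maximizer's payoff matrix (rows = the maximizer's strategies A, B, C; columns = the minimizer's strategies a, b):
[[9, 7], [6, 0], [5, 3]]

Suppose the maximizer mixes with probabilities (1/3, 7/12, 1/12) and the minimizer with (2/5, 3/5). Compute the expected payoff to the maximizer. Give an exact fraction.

259/60

Against (2/5, 3/5), each row's expected payoff is A: 39/5; B: 12/5; C: 19/5.
Taking the (1/3, 7/12, 1/12)-weighted average: (1/3)·(39/5) + (7/12)·(12/5) + (1/12)·(19/5) = 259/60.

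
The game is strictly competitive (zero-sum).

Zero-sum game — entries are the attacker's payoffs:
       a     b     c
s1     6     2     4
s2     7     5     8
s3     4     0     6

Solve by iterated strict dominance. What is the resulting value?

Column c is strictly dominated by b for the defender (2<4, 5<8, 0<6); eliminate c.
Column a is strictly dominated by b for the defender (2<6, 5<7, 0<4); eliminate a.
Row s1 is strictly dominated by row s2 (5>2); eliminate s1.
Row s3 is strictly dominated by row s2 (5>0); eliminate s3.
Only (s2, b) remains, with payoff 5.

5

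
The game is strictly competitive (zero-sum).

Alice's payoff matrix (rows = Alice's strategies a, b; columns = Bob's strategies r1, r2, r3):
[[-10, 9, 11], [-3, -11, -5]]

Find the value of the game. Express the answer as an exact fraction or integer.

-137/27

Column r3 is strictly dominated by r2 for Bob (it gives Alice more in every row).
The remaining 2×2 game on (a, b) × (r1, r2) has no saddle point. Let Alice play a with probability p; indifference gives −10p − 3(1−p) = 9p − 11(1−p), so p = 8/27.
Similarly Bob's optimal q on r1 is 20/27, and the value is -10·(20/27) + (9)·(7/27) = -137/27.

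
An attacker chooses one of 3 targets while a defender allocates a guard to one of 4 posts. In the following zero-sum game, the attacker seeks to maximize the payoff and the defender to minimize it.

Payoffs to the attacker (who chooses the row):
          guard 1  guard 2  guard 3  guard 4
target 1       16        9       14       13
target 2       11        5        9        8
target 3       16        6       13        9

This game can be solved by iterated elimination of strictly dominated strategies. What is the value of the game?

Column guard 1 is strictly dominated by guard 2 for the defender (9<16, 5<11, 6<16); eliminate guard 1.
Column guard 3 is strictly dominated by guard 2 for the defender (9<14, 5<9, 6<13); eliminate guard 3.
Row target 2 is strictly dominated by row target 1 (9>5, 13>8); eliminate target 2.
Row target 3 is strictly dominated by row target 1 (9>6, 13>9); eliminate target 3.
Column guard 4 is strictly dominated by guard 2 for the defender (9<13); eliminate guard 4.
Only (target 1, guard 2) remains, with payoff 9.

9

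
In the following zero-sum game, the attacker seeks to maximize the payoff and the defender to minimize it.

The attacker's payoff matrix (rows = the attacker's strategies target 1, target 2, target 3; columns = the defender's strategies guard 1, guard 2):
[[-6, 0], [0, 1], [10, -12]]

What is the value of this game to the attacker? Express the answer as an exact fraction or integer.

Row target 1 is strictly dominated by row target 2, so the attacker never plays it.
The remaining 2×2 game on (target 2, target 3) × (guard 1, guard 2) has no saddle point. Let the attacker play target 2 with probability p; indifference gives 10(1−p) = p − 12(1−p), so p = 22/23.
Similarly the defender's optimal q on guard 1 is 13/23, and the value is 0·(13/23) + (1)·(10/23) = 10/23.

10/23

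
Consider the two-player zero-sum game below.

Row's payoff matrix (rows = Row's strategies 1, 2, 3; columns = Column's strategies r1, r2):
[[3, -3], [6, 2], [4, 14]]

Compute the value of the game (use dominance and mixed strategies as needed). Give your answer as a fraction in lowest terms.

38/7

Row 1 is strictly dominated by row 2, so Row never plays it.
The remaining 2×2 game on (2, 3) × (r1, r2) has no saddle point. Let Row play 2 with probability p; indifference gives 6p + 4(1−p) = 2p + 14(1−p), so p = 5/7.
Similarly Column's optimal q on r1 is 6/7, and the value is 6·(6/7) + (2)·(1/7) = 38/7.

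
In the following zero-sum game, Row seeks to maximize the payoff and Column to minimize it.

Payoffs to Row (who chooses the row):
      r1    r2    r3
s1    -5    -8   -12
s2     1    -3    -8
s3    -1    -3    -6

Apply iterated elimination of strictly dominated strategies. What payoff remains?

Column r1 is strictly dominated by r2 for Column (-8<-5, -3<1, -3<-1); eliminate r1.
Row s1 is strictly dominated by row s2 (-3>-8, -8>-12); eliminate s1.
Column r2 is strictly dominated by r3 for Column (-8<-3, -6<-3); eliminate r2.
Row s2 is strictly dominated by row s3 (-6>-8); eliminate s2.
Only (s3, r3) remains, with payoff -6.

-6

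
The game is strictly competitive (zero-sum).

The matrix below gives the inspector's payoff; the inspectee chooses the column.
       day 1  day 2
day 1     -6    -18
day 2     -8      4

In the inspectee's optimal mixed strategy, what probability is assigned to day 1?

Row minima are -18 and -8, so the inspector's maximin is -8; column maxima are -6 and 4, so the inspectee's minimax is -6. These differ, so the equilibrium is in mixed strategies.
Let the inspectee play day 1 with probability q. The inspector is indifferent when −6q − 18(1−q) = −8q + 4(1−q), giving q = 11/12.

11/12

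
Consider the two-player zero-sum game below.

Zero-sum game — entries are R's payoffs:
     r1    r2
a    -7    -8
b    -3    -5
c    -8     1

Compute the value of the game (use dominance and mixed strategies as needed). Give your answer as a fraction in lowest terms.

Row a is strictly dominated by row b, so R never plays it.
The remaining 2×2 game on (b, c) × (r1, r2) has no saddle point. Let R play b with probability p; indifference gives −3p − 8(1−p) = −5p + (1−p), so p = 9/11.
Similarly C's optimal q on r1 is 6/11, and the value is -3·(6/11) + (-5)·(5/11) = -43/11.

-43/11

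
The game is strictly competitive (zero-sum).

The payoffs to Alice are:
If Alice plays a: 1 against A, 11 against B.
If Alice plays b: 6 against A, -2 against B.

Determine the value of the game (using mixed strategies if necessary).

Row minima are 1 and -2, so Alice's maximin is 1; column maxima are 6 and 11, so Bob's minimax is 6. These differ, so the equilibrium is in mixed strategies.
Let Alice play a with probability p. Bob is indifferent when p + 6(1−p) = 11p − 2(1−p), giving p = 4/9.
Let Bob play A with probability q. Alice is indifferent when q + 11(1−q) = 6q − 2(1−q), giving q = 13/18.
The value is 1·(13/18) + (11)·(5/18) = 34/9.

34/9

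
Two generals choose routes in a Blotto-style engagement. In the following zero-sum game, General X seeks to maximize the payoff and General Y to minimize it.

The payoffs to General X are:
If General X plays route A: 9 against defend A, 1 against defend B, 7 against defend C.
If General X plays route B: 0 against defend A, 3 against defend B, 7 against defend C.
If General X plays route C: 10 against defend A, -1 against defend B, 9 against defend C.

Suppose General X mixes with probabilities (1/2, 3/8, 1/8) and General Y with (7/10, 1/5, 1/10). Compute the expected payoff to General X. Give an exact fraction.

Against (7/10, 1/5, 1/10), each row's expected payoff is route A: 36/5; route B: 13/10; route C: 77/10.
Taking the (1/2, 3/8, 1/8)-weighted average: (1/2)·(36/5) + (3/8)·(13/10) + (1/8)·(77/10) = 101/20.

101/20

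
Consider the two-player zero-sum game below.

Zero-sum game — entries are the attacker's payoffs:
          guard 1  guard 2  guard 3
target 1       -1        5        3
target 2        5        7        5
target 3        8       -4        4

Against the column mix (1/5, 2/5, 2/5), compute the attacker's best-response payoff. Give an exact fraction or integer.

29/5

target 1: (-1)·(1/5) + (5)·(2/5) + (3)·(2/5) = 3.
target 2: (5)·(1/5) + (7)·(2/5) + (5)·(2/5) = 29/5.
target 3: (8)·(1/5) + (-4)·(2/5) + (4)·(2/5) = 8/5.
The best pure response is target 2 with expected payoff 29/5.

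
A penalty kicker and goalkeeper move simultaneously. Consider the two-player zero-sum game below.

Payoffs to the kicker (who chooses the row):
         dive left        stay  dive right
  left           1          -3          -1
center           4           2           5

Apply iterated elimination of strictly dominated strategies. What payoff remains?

2

Row left is strictly dominated by row center (4>1, 2>-3, 5>-1); eliminate left.
Column dive right is strictly dominated by dive left for the goalkeeper (4<5); eliminate dive right.
Column dive left is strictly dominated by stay for the goalkeeper (2<4); eliminate dive left.
Only (center, stay) remains, with payoff 2.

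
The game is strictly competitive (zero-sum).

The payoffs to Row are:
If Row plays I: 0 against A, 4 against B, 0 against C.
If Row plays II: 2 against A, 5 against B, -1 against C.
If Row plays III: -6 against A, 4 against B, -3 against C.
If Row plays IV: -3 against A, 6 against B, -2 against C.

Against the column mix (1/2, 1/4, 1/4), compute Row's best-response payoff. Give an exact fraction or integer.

2

I: (0)·(1/2) + (4)·(1/4) + (0)·(1/4) = 1.
II: (2)·(1/2) + (5)·(1/4) + (-1)·(1/4) = 2.
III: (-6)·(1/2) + (4)·(1/4) + (-3)·(1/4) = -11/4.
IV: (-3)·(1/2) + (6)·(1/4) + (-2)·(1/4) = -1/2.
The best pure response is II with expected payoff 2.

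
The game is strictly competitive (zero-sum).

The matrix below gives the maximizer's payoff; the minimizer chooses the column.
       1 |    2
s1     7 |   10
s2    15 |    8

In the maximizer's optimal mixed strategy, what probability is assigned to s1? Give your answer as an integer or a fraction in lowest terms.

Row minima are 7 and 8, so the maximizer's maximin is 8; column maxima are 15 and 10, so the minimizer's minimax is 10. These differ, so the equilibrium is in mixed strategies.
Let the maximizer play s1 with probability p. The minimizer is indifferent when 7p + 15(1−p) = 10p + 8(1−p), giving p = 7/10.

7/10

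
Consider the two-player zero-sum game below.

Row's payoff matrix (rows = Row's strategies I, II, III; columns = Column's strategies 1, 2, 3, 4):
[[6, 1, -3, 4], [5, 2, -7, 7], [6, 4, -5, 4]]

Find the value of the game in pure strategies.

-3

Row minima: -3, -7, -5 → Row's maximin is -3.
Column maxima: 6, 4, -3, 7 → Column's minimax is -3.
They coincide at (I, 3), so the value is -3.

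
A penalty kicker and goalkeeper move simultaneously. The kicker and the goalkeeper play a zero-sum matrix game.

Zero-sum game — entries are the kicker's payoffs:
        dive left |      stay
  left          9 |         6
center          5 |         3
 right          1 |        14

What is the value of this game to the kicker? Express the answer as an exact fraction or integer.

Row center is strictly dominated by row left, so the kicker never plays it.
The remaining 2×2 game on (left, right) × (dive left, stay) has no saddle point. Let the kicker play left with probability p; indifference gives 9p + (1−p) = 6p + 14(1−p), so p = 13/16.
Similarly the goalkeeper's optimal q on dive left is 1/2, and the value is 9·(1/2) + (6)·(1/2) = 15/2.

15/2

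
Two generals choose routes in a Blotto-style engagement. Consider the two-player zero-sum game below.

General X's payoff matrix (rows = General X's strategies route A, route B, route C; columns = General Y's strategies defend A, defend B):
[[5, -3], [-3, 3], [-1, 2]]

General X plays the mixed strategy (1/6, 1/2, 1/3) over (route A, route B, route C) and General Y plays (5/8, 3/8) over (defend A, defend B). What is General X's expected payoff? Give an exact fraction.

Against (5/8, 3/8), each row's expected payoff is route A: 2; route B: -3/4; route C: 1/8.
Taking the (1/6, 1/2, 1/3)-weighted average: (1/6)·(2) + (1/2)·(-3/4) + (1/3)·(1/8) = 0.

0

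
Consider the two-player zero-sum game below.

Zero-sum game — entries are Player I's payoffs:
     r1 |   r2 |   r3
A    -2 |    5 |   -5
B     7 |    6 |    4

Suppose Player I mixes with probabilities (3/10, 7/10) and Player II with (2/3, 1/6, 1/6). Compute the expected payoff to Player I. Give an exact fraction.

121/30

Against (2/3, 1/6, 1/6), each row's expected payoff is A: -4/3; B: 19/3.
Taking the (3/10, 7/10)-weighted average: (3/10)·(-4/3) + (7/10)·(19/3) = 121/30.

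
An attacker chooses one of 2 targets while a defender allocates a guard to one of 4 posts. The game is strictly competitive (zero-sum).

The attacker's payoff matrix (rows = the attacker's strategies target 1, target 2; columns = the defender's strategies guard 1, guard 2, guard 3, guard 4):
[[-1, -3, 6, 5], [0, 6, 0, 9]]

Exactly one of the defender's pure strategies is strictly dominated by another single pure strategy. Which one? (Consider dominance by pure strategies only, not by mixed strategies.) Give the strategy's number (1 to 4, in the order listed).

The defender prefers columns that give the attacker less. Compare guard 4 with guard 1: -1 < 5, 0 < 9.
So guard 1 strictly dominates guard 4 for the defender; guard 4 is strictly dominated.

4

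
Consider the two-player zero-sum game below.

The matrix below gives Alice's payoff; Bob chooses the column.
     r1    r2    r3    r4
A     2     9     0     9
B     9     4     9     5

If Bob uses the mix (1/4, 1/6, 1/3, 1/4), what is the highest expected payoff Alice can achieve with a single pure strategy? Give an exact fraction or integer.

A: (2)·(1/4) + (9)·(1/6) + (0)·(1/3) + (9)·(1/4) = 17/4.
B: (9)·(1/4) + (4)·(1/6) + (9)·(1/3) + (5)·(1/4) = 43/6.
The best pure response is B with expected payoff 43/6.

43/6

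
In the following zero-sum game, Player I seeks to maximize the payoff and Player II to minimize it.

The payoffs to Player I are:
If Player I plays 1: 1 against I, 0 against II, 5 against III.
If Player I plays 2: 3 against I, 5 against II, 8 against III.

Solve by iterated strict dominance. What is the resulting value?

3

Row 1 is strictly dominated by row 2 (3>1, 5>0, 8>5); eliminate 1.
Column II is strictly dominated by I for Player II (3<5); eliminate II.
Column III is strictly dominated by I for Player II (3<8); eliminate III.
Only (2, I) remains, with payoff 3.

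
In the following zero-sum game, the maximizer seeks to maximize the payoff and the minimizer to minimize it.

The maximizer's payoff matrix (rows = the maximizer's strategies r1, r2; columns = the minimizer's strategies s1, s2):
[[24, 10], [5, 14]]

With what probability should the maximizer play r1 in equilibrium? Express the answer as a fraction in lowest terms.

9/23

Row minima are 10 and 5, so the maximizer's maximin is 10; column maxima are 24 and 14, so the minimizer's minimax is 14. These differ, so the equilibrium is in mixed strategies.
Let the maximizer play r1 with probability p. The minimizer is indifferent when 24p + 5(1−p) = 10p + 14(1−p), giving p = 9/23.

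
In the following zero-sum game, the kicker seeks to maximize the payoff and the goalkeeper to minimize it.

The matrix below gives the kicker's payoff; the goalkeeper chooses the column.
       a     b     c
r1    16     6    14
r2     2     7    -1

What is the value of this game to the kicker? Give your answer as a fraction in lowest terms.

Column a is strictly dominated by c for the goalkeeper (it gives the kicker more in every row).
The remaining 2×2 game on (r1, r2) × (b, c) has no saddle point. Let the kicker play r1 with probability p; indifference gives 6p + 7(1−p) = 14p − (1−p), so p = 1/2.
Similarly the goalkeeper's optimal q on b is 15/16, and the value is 6·(15/16) + (14)·(1/16) = 13/2.

13/2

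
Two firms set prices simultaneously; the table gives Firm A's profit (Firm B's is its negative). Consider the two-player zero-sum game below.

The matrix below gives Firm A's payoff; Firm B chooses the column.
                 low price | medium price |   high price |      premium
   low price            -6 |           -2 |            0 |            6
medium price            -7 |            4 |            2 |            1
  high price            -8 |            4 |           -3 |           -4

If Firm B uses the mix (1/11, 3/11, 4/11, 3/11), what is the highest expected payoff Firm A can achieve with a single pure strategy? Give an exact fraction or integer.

16/11

low price: (-6)·(1/11) + (-2)·(3/11) + (0)·(4/11) + (6)·(3/11) = 6/11.
medium price: (-7)·(1/11) + (4)·(3/11) + (2)·(4/11) + (1)·(3/11) = 16/11.
high price: (-8)·(1/11) + (4)·(3/11) + (-3)·(4/11) + (-4)·(3/11) = -20/11.
The best pure response is medium price with expected payoff 16/11.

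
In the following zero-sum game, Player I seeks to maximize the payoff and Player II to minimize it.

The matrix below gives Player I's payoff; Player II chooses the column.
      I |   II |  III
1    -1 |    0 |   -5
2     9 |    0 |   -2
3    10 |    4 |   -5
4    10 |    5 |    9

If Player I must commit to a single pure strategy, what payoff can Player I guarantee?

5

The worst-case payoff for each row is 1: -5, 2: -2, 3: -5, 4: 5.
The best of these is 5.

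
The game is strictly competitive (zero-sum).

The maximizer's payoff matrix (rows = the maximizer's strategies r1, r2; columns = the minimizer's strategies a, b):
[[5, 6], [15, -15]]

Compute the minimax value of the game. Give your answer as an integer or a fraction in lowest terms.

165/31

Row minima are 5 and -15, so the maximizer's maximin is 5; column maxima are 15 and 6, so the minimizer's minimax is 6. These differ, so the equilibrium is in mixed strategies.
Let the maximizer play r1 with probability p. The minimizer is indifferent when 5p + 15(1−p) = 6p − 15(1−p), giving p = 30/31.
Let the minimizer play a with probability q. The maximizer is indifferent when 5q + 6(1−q) = 15q − 15(1−q), giving q = 21/31.
The value is 5·(21/31) + (6)·(10/31) = 165/31.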